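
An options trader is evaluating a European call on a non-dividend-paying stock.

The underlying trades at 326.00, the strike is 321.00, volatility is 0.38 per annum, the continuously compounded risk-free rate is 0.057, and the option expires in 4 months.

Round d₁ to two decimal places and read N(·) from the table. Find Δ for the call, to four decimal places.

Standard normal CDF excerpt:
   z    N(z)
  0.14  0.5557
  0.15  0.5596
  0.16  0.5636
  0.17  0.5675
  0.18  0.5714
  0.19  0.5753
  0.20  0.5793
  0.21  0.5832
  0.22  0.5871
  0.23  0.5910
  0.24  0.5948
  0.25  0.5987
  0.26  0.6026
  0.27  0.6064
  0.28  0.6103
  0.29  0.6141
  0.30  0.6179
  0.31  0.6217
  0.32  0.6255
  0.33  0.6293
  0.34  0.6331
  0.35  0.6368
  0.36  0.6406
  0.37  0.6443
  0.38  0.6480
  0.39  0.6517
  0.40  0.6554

T = 0.3333;  σ√T = 0.2194
d₁ = [ln(326/321) + (0.057 + 0.38²/2)·0.3333] / 0.2194 = [0.0155 + 0.0431] / 0.2194 = 0.2667 ⇒ 0.27
N(d₁) = N(0.27) = 0.6064
Δ_call = N(d₁) = 0.6064

0.6064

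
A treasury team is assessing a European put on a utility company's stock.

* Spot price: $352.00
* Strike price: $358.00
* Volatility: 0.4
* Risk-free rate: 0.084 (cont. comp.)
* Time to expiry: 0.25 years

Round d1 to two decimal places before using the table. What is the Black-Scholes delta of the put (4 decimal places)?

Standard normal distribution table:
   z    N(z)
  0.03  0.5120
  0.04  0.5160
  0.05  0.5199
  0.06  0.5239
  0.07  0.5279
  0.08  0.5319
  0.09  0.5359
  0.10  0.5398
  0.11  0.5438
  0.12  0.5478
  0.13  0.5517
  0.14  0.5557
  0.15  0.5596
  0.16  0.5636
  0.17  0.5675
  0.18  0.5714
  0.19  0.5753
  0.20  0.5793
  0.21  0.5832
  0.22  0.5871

σ√T = 0.4·√0.25 = 0.2000
d₁ = [ln(352/358) + (0.084 + 0.4²/2)·0.25] / 0.2000 = [-0.0169 + 0.0410] / 0.2000 = 0.1205 ≈ 0.12
N(d₁) = N(0.12) = 0.5478
Δ_put = N(d₁) − 1 = 0.5478 − 1 = -0.4522

-0.4522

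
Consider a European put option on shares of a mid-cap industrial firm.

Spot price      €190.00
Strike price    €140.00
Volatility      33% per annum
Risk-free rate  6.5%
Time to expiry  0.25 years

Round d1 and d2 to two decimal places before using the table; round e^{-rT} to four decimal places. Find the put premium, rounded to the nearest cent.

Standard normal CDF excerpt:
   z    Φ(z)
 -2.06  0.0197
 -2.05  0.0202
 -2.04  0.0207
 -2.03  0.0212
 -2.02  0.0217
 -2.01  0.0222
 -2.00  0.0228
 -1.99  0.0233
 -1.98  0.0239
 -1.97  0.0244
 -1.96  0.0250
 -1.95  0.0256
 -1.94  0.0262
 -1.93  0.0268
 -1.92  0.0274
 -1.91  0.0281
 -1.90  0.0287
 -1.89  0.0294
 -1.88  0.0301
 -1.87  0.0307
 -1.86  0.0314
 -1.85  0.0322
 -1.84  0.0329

€0.20

T = 0.25;  σ√T = 0.1650
d₁ = [ln(190/140) + (0.065 + ½·0.33²)·0.25] / (σ√T) = (0.3054 + 0.0299) / 0.1650 = 2.0318 ≈ 2.03
d₂ = 2.0318 − 0.1650 = 1.8668 ≈ 1.87
exp(−rT) = exp(−0.065·0.25) = 0.9839
N(−d₂) = N(-1.87) = 0.0307;  N(−d₁) = N(-2.03) = 0.0212
P = 140·0.9839·0.0307 − 190·0.0212 = 4.2288 − 4.0280 = 0.2008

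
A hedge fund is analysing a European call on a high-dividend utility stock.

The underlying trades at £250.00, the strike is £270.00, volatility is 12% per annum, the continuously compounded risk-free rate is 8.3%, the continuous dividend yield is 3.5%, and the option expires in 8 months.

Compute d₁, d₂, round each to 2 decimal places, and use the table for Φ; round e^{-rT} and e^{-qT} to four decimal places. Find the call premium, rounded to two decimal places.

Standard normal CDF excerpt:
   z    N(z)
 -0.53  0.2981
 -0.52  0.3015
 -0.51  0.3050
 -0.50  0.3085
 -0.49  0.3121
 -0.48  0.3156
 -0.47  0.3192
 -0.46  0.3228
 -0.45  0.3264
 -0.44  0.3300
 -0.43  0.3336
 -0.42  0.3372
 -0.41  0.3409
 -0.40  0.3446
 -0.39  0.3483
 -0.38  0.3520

£5.34

T = 0.6667;  σ√T = 0.0980
ln(S/K) + (r − q + σ²/2)T = ln(250/270) + (0.083 − 0.035 + 0.12²/2)·0.6667 = -0.0770 + 0.0368 = -0.0402
d₁ = -0.0402 / 0.0980 = -0.4099 → -0.41
d₂ = d₁ − σ√T = -0.4099 − 0.0980 = -0.5079 → -0.51
e^(−qT) = e^(−0.035·0.6667) = 0.9769;  e^(−rT) = e^(−0.083·0.6667) = 0.9462
N(d₁) = N(-0.41) = 0.3409;  N(d₂) = N(-0.51) = 0.3050
C = 250·0.9769·0.3409 − 270·0.9462·0.3050 = 83.2563 − 77.9196 = 5.3367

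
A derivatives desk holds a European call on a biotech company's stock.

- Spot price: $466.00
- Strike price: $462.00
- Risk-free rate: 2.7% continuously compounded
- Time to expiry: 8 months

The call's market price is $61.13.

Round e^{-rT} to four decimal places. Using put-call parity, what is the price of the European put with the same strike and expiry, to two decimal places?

$48.91

exp(−rT) = exp(−0.027·0.6667) = 0.9822
Put-call parity: C − P = S − K·e^(−rT) = 466 − 462·0.9822 = 466 − 453.7764 = 12.2236
P = C − (C − P) = 61.13 − (12.2236) = 48.9064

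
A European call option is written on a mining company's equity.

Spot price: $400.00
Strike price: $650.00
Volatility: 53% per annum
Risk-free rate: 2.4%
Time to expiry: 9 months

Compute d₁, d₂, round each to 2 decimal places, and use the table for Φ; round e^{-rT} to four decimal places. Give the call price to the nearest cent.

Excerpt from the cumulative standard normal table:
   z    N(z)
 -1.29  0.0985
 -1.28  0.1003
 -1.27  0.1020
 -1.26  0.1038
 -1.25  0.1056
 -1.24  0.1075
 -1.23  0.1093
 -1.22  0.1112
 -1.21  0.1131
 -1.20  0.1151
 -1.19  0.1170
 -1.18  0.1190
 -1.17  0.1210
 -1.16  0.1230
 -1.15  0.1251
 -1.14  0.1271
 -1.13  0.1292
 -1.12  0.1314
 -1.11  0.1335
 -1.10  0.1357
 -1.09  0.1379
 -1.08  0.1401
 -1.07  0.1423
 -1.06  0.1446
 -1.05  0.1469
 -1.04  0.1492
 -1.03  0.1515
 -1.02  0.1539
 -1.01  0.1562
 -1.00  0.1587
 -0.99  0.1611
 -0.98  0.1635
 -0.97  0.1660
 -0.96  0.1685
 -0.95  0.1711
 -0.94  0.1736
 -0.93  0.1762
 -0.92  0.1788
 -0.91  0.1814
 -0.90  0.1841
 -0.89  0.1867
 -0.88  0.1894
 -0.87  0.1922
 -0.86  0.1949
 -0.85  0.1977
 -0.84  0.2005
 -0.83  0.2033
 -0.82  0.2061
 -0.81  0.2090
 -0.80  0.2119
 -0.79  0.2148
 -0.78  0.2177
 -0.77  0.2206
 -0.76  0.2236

T = 0.75;  σ√T = 0.4590
ln(S/K) + (r + σ²/2)T = ln(400/650) + (0.024 + 0.53²/2)·0.75 = -0.4855 + 0.1233 = -0.3622
d₁ = -0.3622 / 0.4590 = -0.7891 ⇒ -0.79
d₂ = d₁ − σ√T = -0.7891 − 0.4590 = -1.2480 ⇒ -1.25
exp(−rT) = exp(−0.024·0.75) = 0.9822
N(d₁) = N(-0.79) = 0.2148;  N(d₂) = N(-1.25) = 0.1056
C = 400·0.2148 − 650·0.9822·0.1056 = 85.9200 − 67.4182 = 18.5018

$18.50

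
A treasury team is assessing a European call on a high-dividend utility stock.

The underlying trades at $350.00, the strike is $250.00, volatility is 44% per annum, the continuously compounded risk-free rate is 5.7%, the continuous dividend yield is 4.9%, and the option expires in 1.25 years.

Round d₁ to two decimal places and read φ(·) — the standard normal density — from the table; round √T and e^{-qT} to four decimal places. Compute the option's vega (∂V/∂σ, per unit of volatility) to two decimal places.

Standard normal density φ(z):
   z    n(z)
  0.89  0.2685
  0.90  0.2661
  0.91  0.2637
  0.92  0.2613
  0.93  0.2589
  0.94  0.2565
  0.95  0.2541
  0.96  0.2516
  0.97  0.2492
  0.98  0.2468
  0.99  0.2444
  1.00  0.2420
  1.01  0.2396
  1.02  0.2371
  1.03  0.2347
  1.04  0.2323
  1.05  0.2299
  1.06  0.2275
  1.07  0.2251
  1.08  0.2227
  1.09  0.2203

93.52

T = 1.25;  σ√T = 0.4919
d₁ = [ln(350/250) + (0.057 − 0.049 + 0.44²/2)·1.25] / 0.4919 = [0.3365 + 0.1310] / 0.4919 = 0.9503 ≈ 0.95
√T = √1.25 = 1.1180
φ(d₁) = φ(0.95) = 0.2541
exp(−qT) = exp(−0.049·1.25) = 0.9406
vega = S·exp(−qT)·φ(d₁)·√T = 350·0.9406·0.2541·1.1180 = 93.5232
(The put has the same vega.)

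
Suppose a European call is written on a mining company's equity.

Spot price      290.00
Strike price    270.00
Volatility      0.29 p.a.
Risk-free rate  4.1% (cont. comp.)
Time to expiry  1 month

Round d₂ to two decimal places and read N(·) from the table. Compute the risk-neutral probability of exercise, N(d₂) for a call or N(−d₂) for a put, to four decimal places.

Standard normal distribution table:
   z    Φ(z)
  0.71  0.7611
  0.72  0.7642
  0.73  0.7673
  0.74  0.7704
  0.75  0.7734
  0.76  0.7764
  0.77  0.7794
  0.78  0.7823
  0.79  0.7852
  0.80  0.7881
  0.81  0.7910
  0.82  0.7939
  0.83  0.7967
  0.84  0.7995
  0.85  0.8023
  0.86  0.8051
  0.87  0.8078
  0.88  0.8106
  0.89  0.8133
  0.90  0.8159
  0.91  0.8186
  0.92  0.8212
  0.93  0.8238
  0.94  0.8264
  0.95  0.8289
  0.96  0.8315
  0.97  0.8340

0.8023

σ√T = 0.29·√0.08333 = 0.0837
ln(S/K) + (r + σ²/2)T = ln(290/270) + (0.041 + 0.29²/2)·0.08333 = 0.0715 + 0.0069 = 0.0784
d₁ = 0.0784 / 0.0837 = 0.9363 ≈ 0.94
d₂ = d₁ − σ√T = 0.9363 − 0.0837 = 0.8525 ≈ 0.85
Pr(exercise) under Q = N(d₂) = 0.8023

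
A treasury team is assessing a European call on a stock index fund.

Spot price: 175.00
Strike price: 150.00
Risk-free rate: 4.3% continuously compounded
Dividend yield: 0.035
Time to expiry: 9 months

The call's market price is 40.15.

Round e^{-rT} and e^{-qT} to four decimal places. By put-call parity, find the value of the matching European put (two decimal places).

14.93

e^(−qT) = e^(−0.035·0.75) = 0.9741;  e^(−rT) = e^(−0.043·0.75) = 0.9683
Put-call parity: C − P = S·e^(−qT) − K·e^(−rT) = 175·0.9741 − 150·0.9683 = 170.4675 − 145.2450 = 25.2225
P = C − (C − P) = 40.15 − (25.2225) = 14.9275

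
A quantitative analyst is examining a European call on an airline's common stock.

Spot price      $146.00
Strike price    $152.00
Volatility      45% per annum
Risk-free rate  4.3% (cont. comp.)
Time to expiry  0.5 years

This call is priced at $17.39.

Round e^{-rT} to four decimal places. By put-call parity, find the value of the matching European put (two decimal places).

$20.15

e^(−rT) = e^(−0.043·0.5) = 0.9787
Put-call parity: C − P = S − K·e^(−rT) = 146 − 152·0.9787 = 146 − 148.7624 = -2.7624
P = C − (C − P) = 17.39 − (-2.7624) = 20.1524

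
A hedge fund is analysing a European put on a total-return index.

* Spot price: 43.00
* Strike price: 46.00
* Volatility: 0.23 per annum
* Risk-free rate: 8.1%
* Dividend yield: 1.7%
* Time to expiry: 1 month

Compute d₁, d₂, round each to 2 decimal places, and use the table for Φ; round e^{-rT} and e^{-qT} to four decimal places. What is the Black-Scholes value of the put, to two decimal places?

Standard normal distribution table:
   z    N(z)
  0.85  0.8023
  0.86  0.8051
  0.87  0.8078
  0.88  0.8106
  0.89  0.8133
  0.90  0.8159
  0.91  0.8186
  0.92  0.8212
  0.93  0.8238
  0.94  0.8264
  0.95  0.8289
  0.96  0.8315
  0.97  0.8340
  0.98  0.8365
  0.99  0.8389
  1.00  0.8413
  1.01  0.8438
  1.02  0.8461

T = 0.08333;  σ√T = 0.0664
d₁ = [ln(43/46) + (0.081 − 0.017 + 0.23²/2)·0.08333] / 0.0664 = [-0.0674 + 0.0075] / 0.0664 = -0.9022 which rounds to -0.90
d₂ = d₁ − σ√T = -0.9022 − 0.0664 = -0.9686 which rounds to -0.97
e^(−qT) = e^(−0.017·0.08333) = 0.9986;  e^(−rT) = e^(−0.081·0.08333) = 0.9933
N(−d₂) = N(0.97) = 0.8340;  N(−d₁) = N(0.90) = 0.8159
P = 46·0.9933·0.8340 − 43·0.9986·0.8159 = 38.1070 − 35.0346 = 3.0724

3.07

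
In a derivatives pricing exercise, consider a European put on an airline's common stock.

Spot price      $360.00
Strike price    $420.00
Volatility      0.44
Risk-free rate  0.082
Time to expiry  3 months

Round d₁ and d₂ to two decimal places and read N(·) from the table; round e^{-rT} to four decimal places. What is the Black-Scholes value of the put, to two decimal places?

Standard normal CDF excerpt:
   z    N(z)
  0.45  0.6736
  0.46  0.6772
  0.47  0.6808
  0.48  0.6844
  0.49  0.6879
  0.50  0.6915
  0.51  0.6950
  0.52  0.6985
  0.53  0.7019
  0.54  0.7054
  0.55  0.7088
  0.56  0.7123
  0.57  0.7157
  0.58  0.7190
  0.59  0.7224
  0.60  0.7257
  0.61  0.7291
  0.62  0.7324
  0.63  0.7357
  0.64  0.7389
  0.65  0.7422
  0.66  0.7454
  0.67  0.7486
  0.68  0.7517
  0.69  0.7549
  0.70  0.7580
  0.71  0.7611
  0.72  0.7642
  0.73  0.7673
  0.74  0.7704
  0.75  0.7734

$65.51

T = 0.25;  σ√T = 0.2200
d₁ = [ln(360/420) + (0.082 + 0.44²/2)·0.25] / 0.2200 = [-0.1542 + 0.0447] / 0.2200 = -0.4975 ≈ -0.50
d₂ = d₁ − σ√T = -0.4975 − 0.2200 = -0.7175 ≈ -0.72
e^(−rT) = e^(−0.082·0.25) = 0.9797
N(−d₂) = N(0.72) = 0.7642;  N(−d₁) = N(0.50) = 0.6915
P = 420·0.9797·0.7642 − 360·0.6915 = 314.4484 − 248.9400 = 65.5084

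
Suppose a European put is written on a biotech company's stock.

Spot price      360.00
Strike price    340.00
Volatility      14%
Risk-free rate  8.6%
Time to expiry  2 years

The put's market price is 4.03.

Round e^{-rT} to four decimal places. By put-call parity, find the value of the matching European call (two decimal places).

77.75

e^(−rT) = e^(−0.086·2) = 0.8420
Put-call parity: C − P = S − K·e^(−rT) = 360 − 340·0.8420 = 360 − 286.2800 = 73.7200
C = P + (C − P) = 4.03 + (73.7200) = 77.7500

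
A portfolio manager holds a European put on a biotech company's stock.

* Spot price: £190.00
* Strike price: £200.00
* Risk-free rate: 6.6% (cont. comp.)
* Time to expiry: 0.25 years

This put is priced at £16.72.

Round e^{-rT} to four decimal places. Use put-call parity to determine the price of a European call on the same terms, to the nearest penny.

£10.00

e^(−rT) = e^(−0.066·0.25) = 0.9836
Put-call parity: C − P = S − K·e^(−rT) = 190 − 200·0.9836 = 190 − 196.7200 = -6.7200
C = P + (C − P) = 16.72 + (-6.7200) = 10.0000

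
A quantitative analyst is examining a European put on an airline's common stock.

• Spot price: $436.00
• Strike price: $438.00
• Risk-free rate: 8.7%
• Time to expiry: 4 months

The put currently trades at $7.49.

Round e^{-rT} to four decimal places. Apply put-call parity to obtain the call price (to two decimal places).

$18.02

exp(−rT) = exp(−0.087·0.3333) = 0.9714
Put-call parity: C − P = S − K·e^(−rT) = 436 − 438·0.9714 = 436 − 425.4732 = 10.5268
C = P + (C − P) = 7.49 + (10.5268) = 18.0168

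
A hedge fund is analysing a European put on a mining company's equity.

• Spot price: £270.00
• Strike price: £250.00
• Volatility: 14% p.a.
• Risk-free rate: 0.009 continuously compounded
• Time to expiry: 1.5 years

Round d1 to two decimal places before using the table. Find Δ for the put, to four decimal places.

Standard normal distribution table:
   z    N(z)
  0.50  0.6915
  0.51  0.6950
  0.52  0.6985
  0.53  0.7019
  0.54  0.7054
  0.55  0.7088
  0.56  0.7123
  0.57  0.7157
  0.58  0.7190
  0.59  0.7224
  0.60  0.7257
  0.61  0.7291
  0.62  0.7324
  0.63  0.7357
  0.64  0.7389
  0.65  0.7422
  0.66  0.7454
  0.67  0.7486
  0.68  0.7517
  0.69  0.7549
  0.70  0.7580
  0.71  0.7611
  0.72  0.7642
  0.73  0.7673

-0.2709

σ√T = 0.14·√1.5 = 0.1715
ln(S/K) + (r + σ²/2)T = ln(270/250) + (0.009 + 0.14²/2)·1.5 = 0.0770 + 0.0282 = 0.1052
d₁ = 0.1052 / 0.1715 = 0.6133 ≈ 0.61
N(d₁) = N(0.61) = 0.7291
Δ_put = N(d₁) − 1 = 0.7291 − 1 = -0.2709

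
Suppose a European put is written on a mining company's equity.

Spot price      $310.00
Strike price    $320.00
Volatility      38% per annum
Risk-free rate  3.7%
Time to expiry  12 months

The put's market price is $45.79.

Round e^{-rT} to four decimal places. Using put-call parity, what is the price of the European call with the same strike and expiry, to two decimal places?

e^(−rT) = e^(−0.037·1) = 0.9637
Put-call parity: C − P = S − K·e^(−rT) = 310 − 320·0.9637 = 310 − 308.3840 = 1.6160
C = P + (C − P) = 45.79 + (1.6160) = 47.4060

$47.41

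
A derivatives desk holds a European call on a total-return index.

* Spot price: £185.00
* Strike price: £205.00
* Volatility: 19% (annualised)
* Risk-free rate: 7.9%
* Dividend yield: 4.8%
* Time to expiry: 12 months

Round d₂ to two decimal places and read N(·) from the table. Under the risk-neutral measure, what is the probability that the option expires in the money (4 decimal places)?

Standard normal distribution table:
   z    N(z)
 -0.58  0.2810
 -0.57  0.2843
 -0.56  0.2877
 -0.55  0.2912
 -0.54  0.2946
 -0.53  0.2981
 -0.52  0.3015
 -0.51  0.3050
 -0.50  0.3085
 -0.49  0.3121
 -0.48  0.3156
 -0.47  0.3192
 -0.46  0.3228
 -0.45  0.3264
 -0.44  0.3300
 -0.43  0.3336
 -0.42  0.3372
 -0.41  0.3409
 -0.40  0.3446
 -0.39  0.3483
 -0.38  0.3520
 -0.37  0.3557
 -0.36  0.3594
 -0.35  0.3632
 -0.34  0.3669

σ√T = 0.19 × 1.0000 = 0.1900
d₁ = [ln(185/205) + (0.079 − 0.048 + ½·0.19²)·1] / (σ√T) = (-0.1027 + 0.0490) / 0.1900 = -0.2821 which rounds to -0.28
d₂ = -0.2821 − 0.1900 = -0.4721 which rounds to -0.47
Pr(exercise) under Q = N(d₂) = 0.3192

0.3192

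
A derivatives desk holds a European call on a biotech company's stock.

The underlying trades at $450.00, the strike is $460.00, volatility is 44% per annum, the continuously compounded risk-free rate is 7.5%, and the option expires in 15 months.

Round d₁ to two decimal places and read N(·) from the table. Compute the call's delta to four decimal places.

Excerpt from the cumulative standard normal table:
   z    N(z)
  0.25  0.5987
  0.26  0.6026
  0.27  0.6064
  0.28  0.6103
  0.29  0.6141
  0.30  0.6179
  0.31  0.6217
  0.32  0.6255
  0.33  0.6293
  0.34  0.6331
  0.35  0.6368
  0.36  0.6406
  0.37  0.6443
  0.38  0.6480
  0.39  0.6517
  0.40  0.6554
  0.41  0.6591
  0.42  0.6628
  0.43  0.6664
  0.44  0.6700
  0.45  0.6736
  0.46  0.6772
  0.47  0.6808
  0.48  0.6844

0.6517

σ√T = 0.44 × 1.1180 = 0.4919
d₁ = [ln(450/460) + (0.075 + ½·0.44²)·1.25] / (σ√T) = (-0.0220 + 0.2147) / 0.4919 = 0.3919 → 0.39
N(d₁) = N(0.39) = 0.6517
Δ_call = N(d₁) = 0.6517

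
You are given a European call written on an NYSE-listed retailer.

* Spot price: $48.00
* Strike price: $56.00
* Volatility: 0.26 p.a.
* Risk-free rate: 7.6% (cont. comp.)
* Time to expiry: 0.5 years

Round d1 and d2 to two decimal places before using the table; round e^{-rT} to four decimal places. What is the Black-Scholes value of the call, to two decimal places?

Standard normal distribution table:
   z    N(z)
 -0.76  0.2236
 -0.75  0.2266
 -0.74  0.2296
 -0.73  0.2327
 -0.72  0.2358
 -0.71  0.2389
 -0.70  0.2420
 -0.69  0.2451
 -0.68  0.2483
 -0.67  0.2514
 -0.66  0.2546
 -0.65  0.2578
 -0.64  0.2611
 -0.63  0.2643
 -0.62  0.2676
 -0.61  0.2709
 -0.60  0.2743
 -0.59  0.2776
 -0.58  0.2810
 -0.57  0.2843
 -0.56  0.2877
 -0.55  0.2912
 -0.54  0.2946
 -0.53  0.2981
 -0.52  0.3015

σ√T = 0.26 × 0.7071 = 0.1838
ln(S/K) + (r + σ²/2)T = ln(48/56) + (0.076 + 0.26²/2)·0.5 = -0.1542 + 0.0549 = -0.0993
d₁ = -0.0993 / 0.1838 = -0.5399 which rounds to -0.54
d₂ = d₁ − σ√T = -0.5399 − 0.1838 = -0.7237 which rounds to -0.72
e^(−rT) = e^(−0.076·0.5) = 0.9627
N(d₁) = N(-0.54) = 0.2946;  N(d₂) = N(-0.72) = 0.2358
C = 48·0.2946 − 56·0.9627·0.2358 = 14.1408 − 12.7123 = 1.4285

$1.43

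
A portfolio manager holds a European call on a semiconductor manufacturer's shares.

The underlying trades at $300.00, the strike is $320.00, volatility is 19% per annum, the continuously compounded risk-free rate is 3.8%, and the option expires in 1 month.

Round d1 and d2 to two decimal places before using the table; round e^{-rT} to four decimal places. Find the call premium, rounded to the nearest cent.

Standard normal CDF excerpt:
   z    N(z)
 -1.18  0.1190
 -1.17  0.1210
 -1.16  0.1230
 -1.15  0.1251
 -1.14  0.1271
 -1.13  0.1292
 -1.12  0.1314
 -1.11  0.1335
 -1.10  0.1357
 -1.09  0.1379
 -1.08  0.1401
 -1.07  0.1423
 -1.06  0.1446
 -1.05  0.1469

σ√T = 0.19 × 0.2887 = 0.0548
d₁ = [ln(300/320) + (0.038 + ½·0.19²)·0.08333] / (σ√T) = (-0.0645 + 0.0047) / 0.0548 = -1.0915 ≈ -1.09
d₂ = -1.0915 − 0.0548 = -1.1464 ≈ -1.15
e^(−rT) = e^(−0.038·0.08333) = 0.9968
C = 300·N(-1.09) − 320·0.9968·N(-1.15) = 300·0.1379 − 320·0.9968·0.1251 = 41.3700 − 39.9039 = 1.4661

$1.47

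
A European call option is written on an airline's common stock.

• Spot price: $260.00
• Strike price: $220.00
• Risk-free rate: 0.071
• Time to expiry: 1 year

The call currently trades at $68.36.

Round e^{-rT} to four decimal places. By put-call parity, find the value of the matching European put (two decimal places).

$13.29

exp(−rT) = exp(−0.071·1) = 0.9315
Put-call parity: C − P = S − K·e^(−rT) = 260 − 220·0.9315 = 260 − 204.9300 = 55.0700
P = C − (C − P) = 68.36 − (55.0700) = 13.2900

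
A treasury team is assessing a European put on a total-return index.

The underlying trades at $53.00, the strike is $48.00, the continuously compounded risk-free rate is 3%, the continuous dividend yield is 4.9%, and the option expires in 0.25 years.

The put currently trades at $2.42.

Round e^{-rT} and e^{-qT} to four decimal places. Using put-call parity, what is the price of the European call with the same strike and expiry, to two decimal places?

exp(−qT) = exp(−0.049·0.25) = 0.9878;  exp(−rT) = exp(−0.03·0.25) = 0.9925
Put-call parity: C − P = S·e^(−qT) − K·e^(−rT) = 53·0.9878 − 48·0.9925 = 52.3534 − 47.6400 = 4.7134
C = P + (C − P) = 2.42 + (4.7134) = 7.1334

$7.13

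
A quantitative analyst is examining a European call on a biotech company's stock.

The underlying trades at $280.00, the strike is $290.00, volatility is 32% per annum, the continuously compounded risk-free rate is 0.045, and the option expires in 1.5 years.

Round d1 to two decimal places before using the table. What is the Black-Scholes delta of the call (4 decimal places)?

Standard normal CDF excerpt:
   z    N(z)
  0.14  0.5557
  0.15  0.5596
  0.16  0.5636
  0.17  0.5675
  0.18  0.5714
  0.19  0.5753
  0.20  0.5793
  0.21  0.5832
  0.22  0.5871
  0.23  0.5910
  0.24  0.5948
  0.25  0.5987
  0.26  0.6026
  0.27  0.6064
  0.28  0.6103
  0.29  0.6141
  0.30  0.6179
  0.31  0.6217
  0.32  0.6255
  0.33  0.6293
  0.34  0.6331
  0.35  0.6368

0.6103

σ√T = 0.32·√1.5 = 0.3919
d₁ = [ln(280/290) + (0.045 + 0.32²/2)·1.5] / 0.3919 = [-0.0351 + 0.1443] / 0.3919 = 0.2787 ⇒ 0.28
N(d₁) = N(0.28) = 0.6103
Δ_call = N(d₁) = 0.6103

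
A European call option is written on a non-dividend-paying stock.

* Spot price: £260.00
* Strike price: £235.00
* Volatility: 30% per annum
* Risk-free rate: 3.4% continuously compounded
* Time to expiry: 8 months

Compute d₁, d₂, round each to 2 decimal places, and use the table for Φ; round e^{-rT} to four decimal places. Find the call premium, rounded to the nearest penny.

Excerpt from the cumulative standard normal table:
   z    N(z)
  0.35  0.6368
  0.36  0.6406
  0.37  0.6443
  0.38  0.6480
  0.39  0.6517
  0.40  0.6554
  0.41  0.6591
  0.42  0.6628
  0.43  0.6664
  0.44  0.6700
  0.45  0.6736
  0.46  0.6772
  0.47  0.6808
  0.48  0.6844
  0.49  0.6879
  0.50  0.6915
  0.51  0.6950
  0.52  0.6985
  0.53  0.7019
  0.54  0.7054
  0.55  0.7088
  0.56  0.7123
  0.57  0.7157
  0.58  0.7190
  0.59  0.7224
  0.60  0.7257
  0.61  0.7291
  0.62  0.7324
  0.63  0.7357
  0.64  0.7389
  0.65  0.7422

£42.41

σ√T = 0.3·√0.6667 = 0.2449
d₁ = [ln(260/235) + (0.034 + 0.3²/2)·0.6667] / 0.2449 = [0.1011 + 0.0527] / 0.2449 = 0.6277 which rounds to 0.63
d₂ = d₁ − σ√T = 0.6277 − 0.2449 = 0.3828 which rounds to 0.38
e^(−rT) = e^(−0.034·0.6667) = 0.9776
N(d₁) = N(0.63) = 0.7357;  N(d₂) = N(0.38) = 0.6480
C = 260·0.7357 − 235·0.9776·0.6480 = 191.2820 − 148.8689 = 42.4131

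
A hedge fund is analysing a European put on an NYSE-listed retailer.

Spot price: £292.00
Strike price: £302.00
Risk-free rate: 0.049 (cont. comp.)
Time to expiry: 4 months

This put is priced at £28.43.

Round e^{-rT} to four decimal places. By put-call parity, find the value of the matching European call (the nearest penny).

exp(−rT) = exp(−0.049·0.3333) = 0.9838
Put-call parity: C − P = S − K·e^(−rT) = 292 − 302·0.9838 = 292 − 297.1076 = -5.1076
C = P + (C − P) = 28.43 + (-5.1076) = 23.3224

£23.32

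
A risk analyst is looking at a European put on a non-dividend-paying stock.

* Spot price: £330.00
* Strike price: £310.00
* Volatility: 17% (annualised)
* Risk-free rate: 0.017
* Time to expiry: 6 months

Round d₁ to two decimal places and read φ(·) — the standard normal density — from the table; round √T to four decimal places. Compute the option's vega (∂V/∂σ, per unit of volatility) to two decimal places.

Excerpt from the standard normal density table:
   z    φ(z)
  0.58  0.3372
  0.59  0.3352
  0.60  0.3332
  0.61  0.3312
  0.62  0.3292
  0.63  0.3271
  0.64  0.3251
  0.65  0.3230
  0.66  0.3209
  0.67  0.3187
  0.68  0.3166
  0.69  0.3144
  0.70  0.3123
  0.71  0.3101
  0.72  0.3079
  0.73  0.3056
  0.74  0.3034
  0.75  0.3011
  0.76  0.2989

σ√T = 0.17·√0.5 = 0.1202
d₁ = [ln(330/310) + (0.017 + 0.17²/2)·0.5] / 0.1202 = [0.0625 + 0.0157] / 0.1202 = 0.6509 ≈ 0.65
√T = √0.5 = 0.7071
φ(d₁) = φ(0.65) = 0.3230
vega = S·φ(d₁)·√T = 330·0.3230·0.7071 = 75.3698
(Vega is the same for a European call and put with the same parameters.)

75.37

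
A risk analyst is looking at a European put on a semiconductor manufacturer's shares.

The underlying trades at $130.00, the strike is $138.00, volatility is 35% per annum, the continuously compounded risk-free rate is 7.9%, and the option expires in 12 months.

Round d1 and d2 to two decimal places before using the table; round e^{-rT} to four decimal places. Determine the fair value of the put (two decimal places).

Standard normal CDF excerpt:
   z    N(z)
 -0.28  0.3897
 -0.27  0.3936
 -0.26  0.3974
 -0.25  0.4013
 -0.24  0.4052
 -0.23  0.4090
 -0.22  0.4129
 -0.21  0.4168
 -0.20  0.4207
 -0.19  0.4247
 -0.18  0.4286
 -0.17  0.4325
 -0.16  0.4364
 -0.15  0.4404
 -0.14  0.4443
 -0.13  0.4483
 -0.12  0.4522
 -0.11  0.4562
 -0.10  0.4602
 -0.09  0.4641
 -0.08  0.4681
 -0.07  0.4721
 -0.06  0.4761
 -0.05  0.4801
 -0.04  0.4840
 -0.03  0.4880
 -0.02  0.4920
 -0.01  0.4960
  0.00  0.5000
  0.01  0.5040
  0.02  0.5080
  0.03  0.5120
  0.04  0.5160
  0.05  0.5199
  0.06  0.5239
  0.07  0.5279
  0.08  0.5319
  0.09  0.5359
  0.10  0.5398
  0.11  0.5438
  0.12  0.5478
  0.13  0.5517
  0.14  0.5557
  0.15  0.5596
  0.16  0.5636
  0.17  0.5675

$16.68

σ√T = 0.35 × 1.0000 = 0.3500
ln(S/K) + (r + σ²/2)T = ln(130/138) + (0.079 + 0.35²/2)·1 = -0.0597 + 0.1402 = 0.0805
d₁ = 0.0805 / 0.3500 = 0.2301 ≈ 0.23
d₂ = d₁ − σ√T = 0.2301 − 0.3500 = -0.1199 ≈ -0.12
exp(−rT) = exp(−0.079·1) = 0.9240
N(−d₂) = N(0.12) = 0.5478;  N(−d₁) = N(-0.23) = 0.4090
P = 138·0.9240·0.5478 − 130·0.4090 = 69.8511 − 53.1700 = 16.6811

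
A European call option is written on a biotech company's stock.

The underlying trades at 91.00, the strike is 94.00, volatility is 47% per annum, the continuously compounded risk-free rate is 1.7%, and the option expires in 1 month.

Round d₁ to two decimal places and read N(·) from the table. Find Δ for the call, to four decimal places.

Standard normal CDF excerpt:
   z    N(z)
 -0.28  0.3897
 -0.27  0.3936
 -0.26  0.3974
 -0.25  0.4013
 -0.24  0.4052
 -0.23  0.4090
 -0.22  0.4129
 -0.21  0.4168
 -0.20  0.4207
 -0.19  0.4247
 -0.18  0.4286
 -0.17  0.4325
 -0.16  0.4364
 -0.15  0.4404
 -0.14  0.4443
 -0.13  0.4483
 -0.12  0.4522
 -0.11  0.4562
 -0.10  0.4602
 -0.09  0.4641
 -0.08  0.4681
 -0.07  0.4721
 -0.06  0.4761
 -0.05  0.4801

0.4364

σ√T = 0.47·√0.08333 = 0.1357
d₁ = [ln(91/94) + (0.017 + ½·0.47²)·0.08333] / (σ√T) = (-0.0324 + 0.0106) / 0.1357 = -0.1608 → -0.16
N(d₁) = N(-0.16) = 0.4364
Δ_call = N(d₁) = 0.4364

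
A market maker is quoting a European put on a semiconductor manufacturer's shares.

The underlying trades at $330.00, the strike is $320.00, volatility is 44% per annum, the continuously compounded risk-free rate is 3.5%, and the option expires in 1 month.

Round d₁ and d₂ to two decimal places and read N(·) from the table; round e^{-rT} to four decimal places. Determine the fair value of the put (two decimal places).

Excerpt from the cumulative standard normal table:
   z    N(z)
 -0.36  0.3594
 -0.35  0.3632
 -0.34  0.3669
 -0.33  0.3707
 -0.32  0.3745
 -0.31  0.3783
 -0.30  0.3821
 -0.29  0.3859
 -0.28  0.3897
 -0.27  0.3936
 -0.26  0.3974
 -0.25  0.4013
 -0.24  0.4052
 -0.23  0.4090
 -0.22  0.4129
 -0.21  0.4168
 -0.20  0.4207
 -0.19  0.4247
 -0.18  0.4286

T = 0.08333;  σ√T = 0.1270
d₁ = [ln(330/320) + (0.035 + ½·0.44²)·0.08333] / (σ√T) = (0.0308 + 0.0110) / 0.1270 = 0.3287 which rounds to 0.33
d₂ = 0.3287 − 0.1270 = 0.2017 which rounds to 0.20
exp(−rT) = exp(−0.035·0.08333) = 0.9971
N(−d₂) = N(-0.20) = 0.4207;  N(−d₁) = N(-0.33) = 0.3707
P = 320·0.9971·0.4207 − 330·0.3707 = 134.2336 − 122.3310 = 11.9026

$11.90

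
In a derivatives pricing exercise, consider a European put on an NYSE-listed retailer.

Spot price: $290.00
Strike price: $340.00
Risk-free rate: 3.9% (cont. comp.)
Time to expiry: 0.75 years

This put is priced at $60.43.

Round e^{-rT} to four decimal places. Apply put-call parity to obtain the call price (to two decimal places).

exp(−rT) = exp(−0.039·0.75) = 0.9712
Put-call parity: C − P = S − K·e^(−rT) = 290 − 340·0.9712 = 290 − 330.2080 = -40.2080
C = P + (C − P) = 60.43 + (-40.2080) = 20.2220

$20.22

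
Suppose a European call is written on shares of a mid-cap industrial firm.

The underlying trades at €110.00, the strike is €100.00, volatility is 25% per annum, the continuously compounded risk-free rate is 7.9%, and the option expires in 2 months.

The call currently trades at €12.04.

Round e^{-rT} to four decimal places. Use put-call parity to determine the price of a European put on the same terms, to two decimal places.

€0.73

e^(−rT) = e^(−0.079·0.1667) = 0.9869
Put-call parity: C − P = S − K·e^(−rT) = 110 − 100·0.9869 = 110 − 98.6900 = 11.3100
P = C − (C − P) = 12.04 − (11.3100) = 0.7300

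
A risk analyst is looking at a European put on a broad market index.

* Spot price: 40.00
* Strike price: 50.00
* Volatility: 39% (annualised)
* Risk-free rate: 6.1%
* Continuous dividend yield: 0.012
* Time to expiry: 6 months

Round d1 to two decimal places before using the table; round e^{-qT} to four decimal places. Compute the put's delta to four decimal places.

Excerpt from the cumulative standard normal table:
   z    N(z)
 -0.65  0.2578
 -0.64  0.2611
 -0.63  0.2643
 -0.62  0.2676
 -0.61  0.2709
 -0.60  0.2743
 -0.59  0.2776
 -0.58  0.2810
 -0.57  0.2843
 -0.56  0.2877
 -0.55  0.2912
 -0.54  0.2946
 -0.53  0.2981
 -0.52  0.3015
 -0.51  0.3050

σ√T = 0.39·√0.5 = 0.2758
ln(S/K) + (r − q + σ²/2)T = ln(40/50) + (0.061 − 0.012 + 0.39²/2)·0.5 = -0.2231 + 0.0625 = -0.1606
d₁ = -0.1606 / 0.2758 = -0.5824 ≈ -0.58
N(d₁) = N(-0.58) = 0.2810
Δ_put = exp(−qT)·(N(d₁) − 1) = 0.9940·(0.2810 − 1) = -0.7147

-0.7147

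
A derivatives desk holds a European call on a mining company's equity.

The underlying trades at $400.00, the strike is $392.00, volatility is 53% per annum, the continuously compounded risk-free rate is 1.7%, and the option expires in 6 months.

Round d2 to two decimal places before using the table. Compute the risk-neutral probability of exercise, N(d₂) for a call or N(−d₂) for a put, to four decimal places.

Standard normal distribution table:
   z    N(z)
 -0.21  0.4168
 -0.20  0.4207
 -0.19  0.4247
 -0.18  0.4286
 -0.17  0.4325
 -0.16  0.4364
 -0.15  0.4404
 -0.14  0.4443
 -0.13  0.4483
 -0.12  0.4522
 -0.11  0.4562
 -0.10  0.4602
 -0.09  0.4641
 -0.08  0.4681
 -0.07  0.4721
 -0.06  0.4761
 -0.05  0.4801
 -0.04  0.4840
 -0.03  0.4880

T = 0.5;  σ√T = 0.3748
ln(S/K) + (r + σ²/2)T = ln(400/392) + (0.017 + 0.53²/2)·0.5 = 0.0202 + 0.0787 = 0.0989
d₁ = 0.0989 / 0.3748 = 0.2640 → 0.26
d₂ = d₁ − σ√T = 0.2640 − 0.3748 = -0.1108 → -0.11
Risk-neutral Pr[S_T > K] = N(d₂) = N(-0.11) = 0.4562

0.4562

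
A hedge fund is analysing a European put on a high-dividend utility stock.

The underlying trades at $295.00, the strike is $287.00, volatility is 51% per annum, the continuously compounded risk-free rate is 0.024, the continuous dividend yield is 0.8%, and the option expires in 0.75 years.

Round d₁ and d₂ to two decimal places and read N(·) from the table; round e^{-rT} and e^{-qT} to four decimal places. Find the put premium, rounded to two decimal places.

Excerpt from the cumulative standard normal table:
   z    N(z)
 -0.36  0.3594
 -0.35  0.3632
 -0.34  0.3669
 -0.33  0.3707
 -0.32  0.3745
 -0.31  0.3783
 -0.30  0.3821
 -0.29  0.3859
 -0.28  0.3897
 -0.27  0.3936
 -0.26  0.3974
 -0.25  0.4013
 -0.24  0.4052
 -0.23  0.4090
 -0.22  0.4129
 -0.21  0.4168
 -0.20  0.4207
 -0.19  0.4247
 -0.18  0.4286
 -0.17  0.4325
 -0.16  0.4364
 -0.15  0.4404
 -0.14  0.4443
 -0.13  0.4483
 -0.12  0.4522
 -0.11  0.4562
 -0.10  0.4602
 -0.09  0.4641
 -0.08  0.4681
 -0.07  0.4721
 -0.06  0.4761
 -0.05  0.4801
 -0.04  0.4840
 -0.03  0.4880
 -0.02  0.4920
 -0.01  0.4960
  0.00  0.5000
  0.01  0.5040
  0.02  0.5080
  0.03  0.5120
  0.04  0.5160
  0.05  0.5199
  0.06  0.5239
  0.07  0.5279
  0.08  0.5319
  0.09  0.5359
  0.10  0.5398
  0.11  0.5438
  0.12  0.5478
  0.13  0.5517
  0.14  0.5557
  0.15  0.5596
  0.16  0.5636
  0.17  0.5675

$44.59

σ√T = 0.51 × 0.8660 = 0.4417
d₁ = [ln(295/287) + (0.024 − 0.008 + 0.51²/2)·0.75] / 0.4417 = [0.0275 + 0.1095] / 0.4417 = 0.3103 ≈ 0.31
d₂ = d₁ − σ√T = 0.3103 − 0.4417 = -0.1314 ≈ -0.13
exp(−qT) = exp(−0.008·0.75) = 0.9940;  exp(−rT) = exp(−0.024·0.75) = 0.9822
P = 287·0.9822·N(0.13) − 295·0.9940·N(-0.31) = 287·0.9822·0.5517 − 295·0.9940·0.3783 = 155.5195 − 110.9289 = 44.5906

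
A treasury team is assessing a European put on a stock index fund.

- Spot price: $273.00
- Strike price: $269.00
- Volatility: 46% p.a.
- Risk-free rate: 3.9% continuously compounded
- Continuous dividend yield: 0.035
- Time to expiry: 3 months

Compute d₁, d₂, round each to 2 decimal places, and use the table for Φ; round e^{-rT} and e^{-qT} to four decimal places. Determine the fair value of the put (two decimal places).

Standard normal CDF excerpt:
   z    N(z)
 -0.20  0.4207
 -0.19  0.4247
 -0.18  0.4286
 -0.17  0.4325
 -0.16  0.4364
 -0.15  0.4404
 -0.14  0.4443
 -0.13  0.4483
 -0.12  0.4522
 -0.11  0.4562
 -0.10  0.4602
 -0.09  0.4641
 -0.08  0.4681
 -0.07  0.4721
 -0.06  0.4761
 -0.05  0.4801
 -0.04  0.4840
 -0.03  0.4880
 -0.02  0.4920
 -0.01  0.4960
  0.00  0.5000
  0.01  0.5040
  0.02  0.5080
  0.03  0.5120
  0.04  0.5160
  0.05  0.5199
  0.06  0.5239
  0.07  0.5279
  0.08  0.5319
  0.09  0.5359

T = 0.25;  σ√T = 0.2300
d₁ = [ln(273/269) + (0.039 − 0.035 + 0.46²/2)·0.25] / 0.2300 = [0.0148 + 0.0275] / 0.2300 = 0.1835 which rounds to 0.18
d₂ = d₁ − σ√T = 0.1835 − 0.2300 = -0.0465 which rounds to -0.05
exp(−qT) = exp(−0.035·0.25) = 0.9913;  exp(−rT) = exp(−0.039·0.25) = 0.9903
P = 269·0.9903·N(0.05) − 273·0.9913·N(-0.18) = 269·0.9903·0.5199 − 273·0.9913·0.4286 = 138.4965 − 115.9898 = 22.5067

$22.51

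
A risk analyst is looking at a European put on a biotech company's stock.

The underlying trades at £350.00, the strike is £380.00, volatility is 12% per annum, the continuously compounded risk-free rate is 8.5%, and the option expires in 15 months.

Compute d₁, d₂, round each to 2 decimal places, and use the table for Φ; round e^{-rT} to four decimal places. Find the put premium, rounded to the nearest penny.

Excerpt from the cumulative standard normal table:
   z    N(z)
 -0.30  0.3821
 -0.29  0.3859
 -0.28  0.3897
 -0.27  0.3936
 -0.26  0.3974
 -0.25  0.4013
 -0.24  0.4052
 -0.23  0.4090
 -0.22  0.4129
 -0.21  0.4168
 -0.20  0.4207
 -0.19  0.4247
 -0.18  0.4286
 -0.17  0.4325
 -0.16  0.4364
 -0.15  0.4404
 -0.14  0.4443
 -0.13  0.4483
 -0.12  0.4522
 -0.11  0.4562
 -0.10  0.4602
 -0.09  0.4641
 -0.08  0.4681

T = 1.25;  σ√T = 0.1342
d₁ = [ln(350/380) + (0.085 + ½·0.12²)·1.25] / (σ√T) = (-0.0822 + 0.1153) / 0.1342 = 0.2461 ⇒ 0.25
d₂ = 0.2461 − 0.1342 = 0.1119 ⇒ 0.11
exp(−rT) = exp(−0.085·1.25) = 0.8992
P = 380·0.8992·N(-0.11) − 350·N(-0.25) = 380·0.8992·0.4562 − 350·0.4013 = 155.8817 − 140.4550 = 15.4267

£15.43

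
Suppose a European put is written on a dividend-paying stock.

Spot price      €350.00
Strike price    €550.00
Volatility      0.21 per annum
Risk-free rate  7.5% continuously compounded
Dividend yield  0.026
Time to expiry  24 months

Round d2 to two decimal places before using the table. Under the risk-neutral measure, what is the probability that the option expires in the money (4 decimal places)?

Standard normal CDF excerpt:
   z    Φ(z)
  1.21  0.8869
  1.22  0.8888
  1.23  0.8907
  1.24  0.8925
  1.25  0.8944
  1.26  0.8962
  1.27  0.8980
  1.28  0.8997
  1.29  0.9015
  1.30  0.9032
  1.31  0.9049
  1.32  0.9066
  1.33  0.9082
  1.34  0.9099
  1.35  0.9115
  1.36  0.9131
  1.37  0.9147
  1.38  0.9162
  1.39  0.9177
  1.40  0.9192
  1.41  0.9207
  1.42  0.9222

0.9099

T = 2;  σ√T = 0.2970
d₁ = [ln(350/550) + (0.075 − 0.026 + ½·0.21²)·2] / (σ√T) = (-0.4520 + 0.1421) / 0.2970 = -1.0434 → -1.04
d₂ = -1.0434 − 0.2970 = -1.3404 → -1.34
Risk-neutral Pr[S_T < K] = N(−d₂) = N(1.34) = 0.9099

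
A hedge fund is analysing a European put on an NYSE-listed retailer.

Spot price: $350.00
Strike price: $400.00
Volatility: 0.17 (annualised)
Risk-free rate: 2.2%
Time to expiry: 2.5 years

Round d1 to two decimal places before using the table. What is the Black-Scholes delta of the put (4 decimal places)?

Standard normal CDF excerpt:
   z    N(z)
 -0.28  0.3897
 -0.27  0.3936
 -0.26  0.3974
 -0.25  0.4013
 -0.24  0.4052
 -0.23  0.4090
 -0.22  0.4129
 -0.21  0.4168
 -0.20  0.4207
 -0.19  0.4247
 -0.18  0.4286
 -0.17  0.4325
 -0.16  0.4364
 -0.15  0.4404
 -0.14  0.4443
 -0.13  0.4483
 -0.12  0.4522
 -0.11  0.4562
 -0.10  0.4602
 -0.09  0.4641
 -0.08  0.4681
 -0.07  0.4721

-0.5636

σ√T = 0.17·√2.5 = 0.2688
d₁ = [ln(350/400) + (0.022 + 0.17²/2)·2.5] / 0.2688 = [-0.1335 + 0.0911] / 0.2688 = -0.1578 ⇒ -0.16
N(d₁) = N(-0.16) = 0.4364
Δ_put = N(d₁) − 1 = 0.4364 − 1 = -0.5636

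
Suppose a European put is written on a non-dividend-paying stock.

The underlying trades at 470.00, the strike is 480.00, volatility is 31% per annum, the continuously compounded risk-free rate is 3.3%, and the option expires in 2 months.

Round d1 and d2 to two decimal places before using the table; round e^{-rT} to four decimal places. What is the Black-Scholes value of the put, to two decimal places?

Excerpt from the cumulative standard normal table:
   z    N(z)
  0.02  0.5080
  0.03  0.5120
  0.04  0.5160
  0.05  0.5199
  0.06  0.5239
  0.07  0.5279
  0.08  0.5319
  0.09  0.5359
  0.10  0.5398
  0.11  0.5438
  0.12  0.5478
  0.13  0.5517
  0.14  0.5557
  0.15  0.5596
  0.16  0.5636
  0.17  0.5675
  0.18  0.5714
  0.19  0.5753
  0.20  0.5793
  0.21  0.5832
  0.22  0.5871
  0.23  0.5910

σ√T = 0.31 × 0.4082 = 0.1266
d₁ = [ln(470/480) + (0.033 + 0.31²/2)·0.1667] / 0.1266 = [-0.0211 + 0.0135] / 0.1266 = -0.0596 ⇒ -0.06
d₂ = d₁ − σ√T = -0.0596 − 0.1266 = -0.1862 ⇒ -0.19
e^(−rT) = e^(−0.033·0.1667) = 0.9945
N(−d₂) = N(0.19) = 0.5753;  N(−d₁) = N(0.06) = 0.5239
P = 480·0.9945·0.5753 − 470·0.5239 = 274.6252 − 246.2330 = 28.3922

28.39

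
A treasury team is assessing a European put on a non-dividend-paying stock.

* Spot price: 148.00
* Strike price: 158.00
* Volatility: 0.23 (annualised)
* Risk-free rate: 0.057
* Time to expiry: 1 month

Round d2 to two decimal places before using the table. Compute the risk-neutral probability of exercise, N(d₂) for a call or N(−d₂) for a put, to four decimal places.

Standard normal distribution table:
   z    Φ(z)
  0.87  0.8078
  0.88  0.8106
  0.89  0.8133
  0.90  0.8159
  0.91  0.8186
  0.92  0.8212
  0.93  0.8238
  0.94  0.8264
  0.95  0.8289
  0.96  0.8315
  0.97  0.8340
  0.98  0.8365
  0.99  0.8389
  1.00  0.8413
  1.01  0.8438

0.8289

σ√T = 0.23 × 0.2887 = 0.0664
d₁ = [ln(148/158) + (0.057 + 0.23²/2)·0.08333] / 0.0664 = [-0.0654 + 0.0070] / 0.0664 = -0.8800 which rounds to -0.88
d₂ = d₁ − σ√T = -0.8800 − 0.0664 = -0.9464 which rounds to -0.95
Risk-neutral Pr[S_T < K] = N(−d₂) = N(0.95) = 0.8289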